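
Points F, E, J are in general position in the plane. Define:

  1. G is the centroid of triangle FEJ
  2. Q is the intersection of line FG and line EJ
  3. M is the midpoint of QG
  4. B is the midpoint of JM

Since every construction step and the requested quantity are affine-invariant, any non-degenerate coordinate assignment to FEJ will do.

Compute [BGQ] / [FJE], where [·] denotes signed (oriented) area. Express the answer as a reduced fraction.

Assign F = (0, 0), E = (1, 0), J = (0, 1) — the answer is frame-independent, so this choice is without loss of generality.
1. G is the centroid of triangle FEJ ⇒ G = (1/3, 1/3)
2. Q is the intersection of line FG and line EJ ⇒ Q = (1/2, 1/2)
3. M is the midpoint of QG ⇒ M = (5/12, 5/12)
4. B is the midpoint of JM ⇒ B = (5/24, 17/24)
2·[BGQ] = 1/12, 2·[FJE] = -1
[BGQ]:[FJE] = 1/12:-1 = -1/12

[BGQ]:[FJE] = -1/12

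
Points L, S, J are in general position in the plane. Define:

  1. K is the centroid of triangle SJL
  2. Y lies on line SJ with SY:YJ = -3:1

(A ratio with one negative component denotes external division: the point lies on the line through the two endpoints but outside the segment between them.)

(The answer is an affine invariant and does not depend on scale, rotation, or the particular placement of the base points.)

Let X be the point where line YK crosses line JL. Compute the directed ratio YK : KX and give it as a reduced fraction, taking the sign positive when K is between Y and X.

Choose coordinates L = (0, 0), S = (1, 0), J = (0, 1).
1. K is the centroid of triangle SJL ⇒ K = (1/3, 1/3)
2. Y lies on line SJ with SY:YJ = -3:1 ⇒ Y = (-1/2, 3/2)
line YK meets JL at X = (0, 4/5)
K = Y + t·(X−Y) with t = 5/3, so YK:KX = 5/3:-2/3

YK:KX = -5/2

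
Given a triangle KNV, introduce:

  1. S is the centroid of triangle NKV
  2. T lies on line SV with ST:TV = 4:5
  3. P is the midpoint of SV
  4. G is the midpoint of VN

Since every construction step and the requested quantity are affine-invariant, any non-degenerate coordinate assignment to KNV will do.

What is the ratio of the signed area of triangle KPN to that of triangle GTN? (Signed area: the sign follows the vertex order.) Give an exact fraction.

[KPN]:[GTN] = -36/5

Set K = (0, 0), N = (1, 0), V = (0, 1); any affine frame gives the same invariant.
1. S is the centroid of triangle NKV ⇒ S = (1/3, 1/3)
2. T lies on line SV with ST:TV = 4:5 ⇒ T = (5/27, 17/27)
3. P is the midpoint of SV ⇒ P = (1/6, 2/3)
4. G is the midpoint of VN ⇒ G = (1/2, 1/2)
2·[KPN] = -2/3, 2·[GTN] = 5/54
[KPN]:[GTN] = -2/3:5/54 = -36/5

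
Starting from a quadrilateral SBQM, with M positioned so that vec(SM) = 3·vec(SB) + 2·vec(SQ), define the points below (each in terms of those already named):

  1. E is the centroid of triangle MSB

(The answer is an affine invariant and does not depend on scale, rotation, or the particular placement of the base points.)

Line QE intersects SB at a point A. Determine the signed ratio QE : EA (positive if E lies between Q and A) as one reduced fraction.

QE:EA = 1/2

Assign S = (0, 0), B = (1, 0), Q = (0, 1), M = (3, 2) — the answer is frame-independent, so this choice is without loss of generality.
1. E is the centroid of triangle MSB ⇒ E = (4/3, 2/3)
line QE meets SB at A = (4, 0)
E = Q + t·(A−Q) with t = 1/3, so QE:EA = 1/3:2/3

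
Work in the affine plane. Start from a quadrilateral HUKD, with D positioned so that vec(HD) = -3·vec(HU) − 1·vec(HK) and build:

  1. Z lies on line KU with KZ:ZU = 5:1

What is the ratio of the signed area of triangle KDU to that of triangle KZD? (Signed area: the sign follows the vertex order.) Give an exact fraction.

Assign H = (0, 0), U = (1, 0), K = (0, 1), D = (-3, -1) — the answer is frame-independent, so this choice is without loss of generality.
1. Z lies on line KU with KZ:ZU = 5:1 ⇒ Z = (5/6, 1/6)
2·[KDU] = 5, 2·[KZD] = -25/6
[KDU]:[KZD] = 5:-25/6 = -6/5

[KDU]:[KZD] = -6/5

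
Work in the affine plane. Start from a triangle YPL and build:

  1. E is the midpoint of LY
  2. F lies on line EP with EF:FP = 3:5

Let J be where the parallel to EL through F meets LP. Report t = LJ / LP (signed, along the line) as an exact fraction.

Choose coordinates Y = (0, 0), P = (1, 0), L = (0, 1).
1. E is the midpoint of LY ⇒ E = (0, 1/2)
2. F lies on line EP with EF:FP = 3:5 ⇒ F = (3/8, 5/16)
through F parallel to EL: direction (0, 1/2); meets LP at J = (3/8, 5/8)
J = L + t·(P−L) with t = 3/8

t = 3/8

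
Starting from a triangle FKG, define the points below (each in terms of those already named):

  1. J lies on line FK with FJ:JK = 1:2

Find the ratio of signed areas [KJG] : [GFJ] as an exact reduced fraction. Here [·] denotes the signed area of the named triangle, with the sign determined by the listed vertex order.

[KJG]:[GFJ] = -2

Assign F = (0, 0), K = (1, 0), G = (0, 1) — the answer is frame-independent, so this choice is without loss of generality.
1. J lies on line FK with FJ:JK = 1:2 ⇒ J = (1/3, 0)
2·[KJG] = -2/3, 2·[GFJ] = 1/3
[KJG]:[GFJ] = -2/3:1/3 = -2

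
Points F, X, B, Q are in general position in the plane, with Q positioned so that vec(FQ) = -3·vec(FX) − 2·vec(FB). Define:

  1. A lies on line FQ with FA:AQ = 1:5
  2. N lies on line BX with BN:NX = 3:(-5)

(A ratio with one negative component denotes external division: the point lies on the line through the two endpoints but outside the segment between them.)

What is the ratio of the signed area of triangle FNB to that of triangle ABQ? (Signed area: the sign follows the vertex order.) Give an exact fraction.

Set F = (0, 0), X = (1, 0), B = (0, 1), Q = (-3, -2); any affine frame gives the same invariant.
1. A lies on line FQ with FA:AQ = 1:5 ⇒ A = (-1/2, -1/3)
2. N lies on line BX with BN:NX = 3:(-5) ⇒ N = (-3/2, 5/2)
2·[FNB] = -3/2, 2·[ABQ] = 5/2
[FNB]:[ABQ] = -3/2:5/2 = -3/5

[FNB]:[ABQ] = -3/5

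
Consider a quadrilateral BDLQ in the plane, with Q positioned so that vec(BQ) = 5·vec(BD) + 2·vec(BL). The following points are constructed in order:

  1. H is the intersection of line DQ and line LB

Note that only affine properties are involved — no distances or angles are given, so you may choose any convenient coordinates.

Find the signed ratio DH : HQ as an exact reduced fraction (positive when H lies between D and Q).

DH:HQ = -1/5

Assign B = (0, 0), D = (1, 0), L = (0, 1), Q = (5, 2) — the answer is frame-independent, so this choice is without loss of generality.
1. H is the intersection of line DQ and line LB ⇒ H = (0, -1/2)
H = D + t·(Q−D) with t = -1/4, so DH:HQ = t:(1−t) = -1/4:5/4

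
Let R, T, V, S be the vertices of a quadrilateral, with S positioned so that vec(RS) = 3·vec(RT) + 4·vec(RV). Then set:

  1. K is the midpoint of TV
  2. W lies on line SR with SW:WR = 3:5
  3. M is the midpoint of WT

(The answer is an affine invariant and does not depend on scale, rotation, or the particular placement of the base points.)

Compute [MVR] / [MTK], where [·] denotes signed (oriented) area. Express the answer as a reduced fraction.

[MVR]:[MTK] = -46/27

Assign R = (0, 0), T = (1, 0), V = (0, 1), S = (3, 4) — the answer is frame-independent, so this choice is without loss of generality.
1. K is the midpoint of TV ⇒ K = (1/2, 1/2)
2. W lies on line SR with SW:WR = 3:5 ⇒ W = (15/8, 5/2)
3. M is the midpoint of WT ⇒ M = (23/16, 5/4)
2·[MVR] = 23/16, 2·[MTK] = -27/32
[MVR]:[MTK] = 23/16:-27/32 = -46/27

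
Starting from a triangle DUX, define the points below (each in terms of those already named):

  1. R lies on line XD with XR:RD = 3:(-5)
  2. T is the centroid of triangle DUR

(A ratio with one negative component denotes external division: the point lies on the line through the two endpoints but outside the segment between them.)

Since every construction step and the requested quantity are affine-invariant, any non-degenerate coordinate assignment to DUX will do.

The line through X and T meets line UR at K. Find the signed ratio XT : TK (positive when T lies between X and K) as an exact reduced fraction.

Set D = (0, 0), U = (1, 0), X = (0, 1); any affine frame gives the same invariant.
1. R lies on line XD with XR:RD = 3:(-5) ⇒ R = (0, 5/2)
2. T is the centroid of triangle DUR ⇒ T = (1/3, 5/6)
line XT meets UR at K = (3/4, 5/8)
T = X + t·(K−X) with t = 4/9, so XT:TK = 4/9:5/9

XT:TK = 4/5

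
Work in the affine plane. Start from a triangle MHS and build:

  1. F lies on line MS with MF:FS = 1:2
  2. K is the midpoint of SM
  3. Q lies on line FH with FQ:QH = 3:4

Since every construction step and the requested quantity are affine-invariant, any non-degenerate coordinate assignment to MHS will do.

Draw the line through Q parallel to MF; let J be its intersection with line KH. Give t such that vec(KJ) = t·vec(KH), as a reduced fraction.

Assign M = (0, 0), H = (1, 0), S = (0, 1) — the answer is frame-independent, so this choice is without loss of generality.
1. F lies on line MS with MF:FS = 1:2 ⇒ F = (0, 1/3)
2. K is the midpoint of SM ⇒ K = (0, 1/2)
3. Q lies on line FH with FQ:QH = 3:4 ⇒ Q = (3/7, 4/21)
through Q parallel to MF: direction (0, 1/3); meets KH at J = (3/7, 2/7)
J = K + t·(H−K) with t = 3/7

t = 3/7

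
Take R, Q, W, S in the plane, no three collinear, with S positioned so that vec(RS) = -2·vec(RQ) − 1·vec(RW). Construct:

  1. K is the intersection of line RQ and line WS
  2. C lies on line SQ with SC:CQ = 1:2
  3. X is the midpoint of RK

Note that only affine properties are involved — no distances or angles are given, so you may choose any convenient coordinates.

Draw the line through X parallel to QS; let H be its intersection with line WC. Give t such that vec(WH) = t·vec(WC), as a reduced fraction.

t = 5/8

Assign R = (0, 0), Q = (1, 0), W = (0, 1), S = (-2, -1) — the answer is frame-independent, so this choice is without loss of generality.
1. K is the intersection of line RQ and line WS ⇒ K = (-1, 0)
2. C lies on line SQ with SC:CQ = 1:2 ⇒ C = (-1, -2/3)
3. X is the midpoint of RK ⇒ X = (-1/2, 0)
through X parallel to QS: direction (-3, -1); meets WC at H = (-5/8, -1/24)
H = W + t·(C−W) with t = 5/8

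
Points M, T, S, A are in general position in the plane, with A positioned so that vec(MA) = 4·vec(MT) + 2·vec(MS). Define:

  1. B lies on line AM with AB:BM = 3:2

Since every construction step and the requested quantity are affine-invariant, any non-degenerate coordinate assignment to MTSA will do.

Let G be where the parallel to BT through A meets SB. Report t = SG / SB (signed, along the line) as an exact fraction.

t = 13/7

Choose coordinates M = (0, 0), T = (1, 0), S = (0, 1), A = (4, 2).
1. B lies on line AM with AB:BM = 3:2 ⇒ B = (8/5, 4/5)
through A parallel to BT: direction (-3/5, -4/5); meets SB at G = (104/35, 22/35)
G = S + t·(B−S) with t = 13/7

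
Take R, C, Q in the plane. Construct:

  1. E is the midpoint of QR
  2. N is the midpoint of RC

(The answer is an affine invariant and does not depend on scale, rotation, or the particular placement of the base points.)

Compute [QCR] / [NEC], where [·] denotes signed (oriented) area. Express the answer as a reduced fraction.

[QCR]:[NEC] = 4

Set R = (0, 0), C = (1, 0), Q = (0, 1); any affine frame gives the same invariant.
1. E is the midpoint of QR ⇒ E = (0, 1/2)
2. N is the midpoint of RC ⇒ N = (1/2, 0)
2·[QCR] = -1, 2·[NEC] = -1/4
[QCR]:[NEC] = -1:-1/4 = 4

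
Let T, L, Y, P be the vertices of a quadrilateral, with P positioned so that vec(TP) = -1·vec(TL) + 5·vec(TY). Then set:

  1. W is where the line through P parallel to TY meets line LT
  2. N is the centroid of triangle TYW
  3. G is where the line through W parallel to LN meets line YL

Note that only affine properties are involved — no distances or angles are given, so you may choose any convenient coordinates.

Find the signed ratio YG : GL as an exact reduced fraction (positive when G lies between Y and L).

Choose coordinates T = (0, 0), L = (1, 0), Y = (0, 1), P = (-1, 5).
1. W is where the line through P parallel to TY meets line LT ⇒ W = (-1, 0)
2. N is the centroid of triangle TYW ⇒ N = (-1/3, 1/3)
3. G is where the line through W parallel to LN meets line YL ⇒ G = (5/3, -2/3)
G = Y + t·(L−Y) with t = 5/3, so YG:GL = t:(1−t) = 5/3:-2/3

YG:GL = -5/2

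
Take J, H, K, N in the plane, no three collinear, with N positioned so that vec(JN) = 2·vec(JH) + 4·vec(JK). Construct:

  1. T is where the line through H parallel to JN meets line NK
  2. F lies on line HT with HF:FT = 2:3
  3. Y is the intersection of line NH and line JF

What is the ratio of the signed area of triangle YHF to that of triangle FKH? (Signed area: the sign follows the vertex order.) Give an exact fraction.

[YHF]:[FKH] = 1/3

Set J = (0, 0), H = (1, 0), K = (0, 1), N = (2, 4); any affine frame gives the same invariant.
1. T is where the line through H parallel to JN meets line NK ⇒ T = (6, 10)
2. F lies on line HT with HF:FT = 2:3 ⇒ F = (3, 4)
3. Y is the intersection of line NH and line JF ⇒ Y = (3/2, 2)
2·[YHF] = 2, 2·[FKH] = 6
[YHF]:[FKH] = 2:6 = 1/3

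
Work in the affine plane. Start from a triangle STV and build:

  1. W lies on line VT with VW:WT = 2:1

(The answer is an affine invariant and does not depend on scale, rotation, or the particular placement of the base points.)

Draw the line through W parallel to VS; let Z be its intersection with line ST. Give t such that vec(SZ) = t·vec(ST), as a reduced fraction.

Choose coordinates S = (0, 0), T = (1, 0), V = (0, 1).
1. W lies on line VT with VW:WT = 2:1 ⇒ W = (2/3, 1/3)
through W parallel to VS: direction (0, -1); meets ST at Z = (2/3, 0)
Z = S + t·(T−S) with t = 2/3

t = 2/3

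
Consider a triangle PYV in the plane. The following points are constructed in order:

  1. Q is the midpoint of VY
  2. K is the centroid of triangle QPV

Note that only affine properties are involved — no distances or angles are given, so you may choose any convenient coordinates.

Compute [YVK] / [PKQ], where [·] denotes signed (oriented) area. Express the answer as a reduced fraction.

Work in coordinates with P = (0, 0), Y = (1, 0), V = (0, 1).
1. Q is the midpoint of VY ⇒ Q = (1/2, 1/2)
2. K is the centroid of triangle QPV ⇒ K = (1/6, 1/2)
2·[YVK] = 1/3, 2·[PKQ] = -1/6
[YVK]:[PKQ] = 1/3:-1/6 = -2

[YVK]:[PKQ] = -2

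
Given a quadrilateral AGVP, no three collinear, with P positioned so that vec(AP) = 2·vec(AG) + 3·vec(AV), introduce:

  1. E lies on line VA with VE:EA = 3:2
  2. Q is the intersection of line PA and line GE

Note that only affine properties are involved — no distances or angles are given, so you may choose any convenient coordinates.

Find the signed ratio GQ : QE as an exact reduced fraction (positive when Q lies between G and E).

GQ:QE = 15/4

Assign A = (0, 0), G = (1, 0), V = (0, 1), P = (2, 3) — the answer is frame-independent, so this choice is without loss of generality.
1. E lies on line VA with VE:EA = 3:2 ⇒ E = (0, 2/5)
2. Q is the intersection of line PA and line GE ⇒ Q = (4/19, 6/19)
Q = G + t·(E−G) with t = 15/19, so GQ:QE = t:(1−t) = 15/19:4/19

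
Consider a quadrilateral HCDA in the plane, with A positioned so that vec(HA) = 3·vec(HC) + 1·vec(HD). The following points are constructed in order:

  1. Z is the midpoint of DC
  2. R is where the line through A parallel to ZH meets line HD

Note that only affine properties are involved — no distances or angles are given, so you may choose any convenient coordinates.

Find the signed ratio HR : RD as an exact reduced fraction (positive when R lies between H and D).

Assign H = (0, 0), C = (1, 0), D = (0, 1), A = (3, 1) — the answer is frame-independent, so this choice is without loss of generality.
1. Z is the midpoint of DC ⇒ Z = (1/2, 1/2)
2. R is where the line through A parallel to ZH meets line HD ⇒ R = (0, -2)
R = H + t·(D−H) with t = -2, so HR:RD = t:(1−t) = -2:3

HR:RD = -2/3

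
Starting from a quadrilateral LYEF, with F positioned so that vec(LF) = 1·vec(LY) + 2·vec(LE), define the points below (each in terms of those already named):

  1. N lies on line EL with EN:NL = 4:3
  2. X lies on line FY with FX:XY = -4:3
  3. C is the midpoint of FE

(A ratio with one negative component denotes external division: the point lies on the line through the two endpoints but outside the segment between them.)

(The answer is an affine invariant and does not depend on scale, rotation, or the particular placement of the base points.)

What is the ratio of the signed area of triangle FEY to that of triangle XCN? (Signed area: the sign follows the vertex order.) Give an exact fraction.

[FEY]:[XCN] = 7/15

Assign L = (0, 0), Y = (1, 0), E = (0, 1), F = (1, 2) — the answer is frame-independent, so this choice is without loss of generality.
1. N lies on line EL with EN:NL = 4:3 ⇒ N = (0, 3/7)
2. X lies on line FY with FX:XY = -4:3 ⇒ X = (1, -6)
3. C is the midpoint of FE ⇒ C = (1/2, 3/2)
2·[FEY] = 2, 2·[XCN] = 30/7
[FEY]:[XCN] = 2:30/7 = 7/15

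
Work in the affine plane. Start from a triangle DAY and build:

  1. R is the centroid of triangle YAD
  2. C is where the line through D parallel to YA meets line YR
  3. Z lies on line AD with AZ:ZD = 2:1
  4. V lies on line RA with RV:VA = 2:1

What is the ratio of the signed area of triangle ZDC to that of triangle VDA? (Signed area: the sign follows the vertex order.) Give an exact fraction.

Choose coordinates D = (0, 0), A = (1, 0), Y = (0, 1).
1. R is the centroid of triangle YAD ⇒ R = (1/3, 1/3)
2. C is where the line through D parallel to YA meets line YR ⇒ C = (1, -1)
3. Z lies on line AD with AZ:ZD = 2:1 ⇒ Z = (1/3, 0)
4. V lies on line RA with RV:VA = 2:1 ⇒ V = (7/9, 1/9)
2·[ZDC] = 1/3, 2·[VDA] = 1/9
[ZDC]:[VDA] = 1/3:1/9 = 3

[ZDC]:[VDA] = 3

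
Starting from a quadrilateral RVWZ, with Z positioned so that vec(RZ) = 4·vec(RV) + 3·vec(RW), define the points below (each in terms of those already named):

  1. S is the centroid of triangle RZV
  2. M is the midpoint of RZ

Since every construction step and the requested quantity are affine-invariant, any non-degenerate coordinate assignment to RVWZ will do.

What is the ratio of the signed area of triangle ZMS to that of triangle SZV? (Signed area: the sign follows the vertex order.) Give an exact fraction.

[ZMS]:[SZV] = -1/2

Assign R = (0, 0), V = (1, 0), W = (0, 1), Z = (4, 3) — the answer is frame-independent, so this choice is without loss of generality.
1. S is the centroid of triangle RZV ⇒ S = (5/3, 1)
2. M is the midpoint of RZ ⇒ M = (2, 3/2)
2·[ZMS] = 1/2, 2·[SZV] = -1
[ZMS]:[SZV] = 1/2:-1 = -1/2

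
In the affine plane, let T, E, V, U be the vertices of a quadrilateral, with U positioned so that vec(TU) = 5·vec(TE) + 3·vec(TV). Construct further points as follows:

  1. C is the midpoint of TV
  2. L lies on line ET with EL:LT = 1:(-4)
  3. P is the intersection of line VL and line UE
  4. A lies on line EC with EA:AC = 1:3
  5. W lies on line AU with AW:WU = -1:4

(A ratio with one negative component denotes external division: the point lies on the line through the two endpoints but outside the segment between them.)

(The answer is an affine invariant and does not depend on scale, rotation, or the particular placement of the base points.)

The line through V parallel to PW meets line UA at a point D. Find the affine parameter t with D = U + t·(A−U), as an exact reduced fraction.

t = -108/115

Choose coordinates T = (0, 0), E = (1, 0), V = (0, 1), U = (5, 3).
1. C is the midpoint of TV ⇒ C = (0, 1/2)
2. L lies on line ET with EL:LT = 1:(-4) ⇒ L = (4/3, 0)
3. P is the intersection of line VL and line UE ⇒ P = (7/6, 1/8)
4. A lies on line EC with EA:AC = 1:3 ⇒ A = (3/4, 1/8)
5. W lies on line AU with AW:WU = -1:4 ⇒ W = (-2/3, -5/6)
through V parallel to PW: direction (-11/6, -23/24); meets UA at D = (1034/115, 57/10)
D = U + t·(A−U) with t = -108/115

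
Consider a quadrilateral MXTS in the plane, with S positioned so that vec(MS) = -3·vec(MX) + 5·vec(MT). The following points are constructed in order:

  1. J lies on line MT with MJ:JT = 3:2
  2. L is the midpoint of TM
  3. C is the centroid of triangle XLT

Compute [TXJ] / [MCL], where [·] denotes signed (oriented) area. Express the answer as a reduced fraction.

Assign M = (0, 0), X = (1, 0), T = (0, 1), S = (-3, 5) — the answer is frame-independent, so this choice is without loss of generality.
1. J lies on line MT with MJ:JT = 3:2 ⇒ J = (0, 3/5)
2. L is the midpoint of TM ⇒ L = (0, 1/2)
3. C is the centroid of triangle XLT ⇒ C = (1/3, 1/2)
2·[TXJ] = -2/5, 2·[MCL] = 1/6
[TXJ]:[MCL] = -2/5:1/6 = -12/5

[TXJ]:[MCL] = -12/5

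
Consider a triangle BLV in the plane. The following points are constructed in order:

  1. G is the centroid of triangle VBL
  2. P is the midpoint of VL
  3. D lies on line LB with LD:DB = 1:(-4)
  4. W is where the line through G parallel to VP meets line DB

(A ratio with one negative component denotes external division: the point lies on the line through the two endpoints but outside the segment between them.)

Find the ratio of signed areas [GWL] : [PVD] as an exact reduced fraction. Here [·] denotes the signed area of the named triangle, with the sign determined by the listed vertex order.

[GWL]:[PVD] = -2/3

Choose coordinates B = (0, 0), L = (1, 0), V = (0, 1).
1. G is the centroid of triangle VBL ⇒ G = (1/3, 1/3)
2. P is the midpoint of VL ⇒ P = (1/2, 1/2)
3. D lies on line LB with LD:DB = 1:(-4) ⇒ D = (4/3, 0)
4. W is where the line through G parallel to VP meets line DB ⇒ W = (2/3, 0)
2·[GWL] = 1/9, 2·[PVD] = -1/6
[GWL]:[PVD] = 1/9:-1/6 = -2/3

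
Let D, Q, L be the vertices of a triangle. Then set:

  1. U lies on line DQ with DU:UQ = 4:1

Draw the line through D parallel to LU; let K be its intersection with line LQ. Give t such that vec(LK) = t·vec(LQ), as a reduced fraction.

Choose coordinates D = (0, 0), Q = (1, 0), L = (0, 1).
1. U lies on line DQ with DU:UQ = 4:1 ⇒ U = (4/5, 0)
through D parallel to LU: direction (4/5, -1); meets LQ at K = (-4, 5)
K = L + t·(Q−L) with t = -4

t = -4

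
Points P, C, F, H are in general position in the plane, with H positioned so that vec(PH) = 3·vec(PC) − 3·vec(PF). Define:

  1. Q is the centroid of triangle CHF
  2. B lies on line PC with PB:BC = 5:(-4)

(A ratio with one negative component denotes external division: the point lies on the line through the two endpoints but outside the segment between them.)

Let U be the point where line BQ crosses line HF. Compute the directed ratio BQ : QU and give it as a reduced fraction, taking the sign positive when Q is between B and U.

Set P = (0, 0), C = (1, 0), F = (0, 1), H = (3, -3); any affine frame gives the same invariant.
1. Q is the centroid of triangle CHF ⇒ Q = (4/3, -2/3)
2. B lies on line PC with PB:BC = 5:(-4) ⇒ B = (5, 0)
line BQ meets HF at U = (63/50, -17/25)
Q = B + t·(U−B) with t = 50/51, so BQ:QU = 50/51:1/51

BQ:QU = 50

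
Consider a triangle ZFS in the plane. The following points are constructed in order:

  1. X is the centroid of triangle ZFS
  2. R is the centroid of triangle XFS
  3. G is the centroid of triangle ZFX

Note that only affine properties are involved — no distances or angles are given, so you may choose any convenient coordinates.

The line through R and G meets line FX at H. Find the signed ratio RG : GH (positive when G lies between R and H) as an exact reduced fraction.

RG:GH = -2

Set Z = (0, 0), F = (1, 0), S = (0, 1); any affine frame gives the same invariant.
1. X is the centroid of triangle ZFS ⇒ X = (1/3, 1/3)
2. R is the centroid of triangle XFS ⇒ R = (4/9, 4/9)
3. G is the centroid of triangle ZFX ⇒ G = (4/9, 1/9)
line RG meets FX at H = (4/9, 5/18)
G = R + t·(H−R) with t = 2, so RG:GH = 2:-1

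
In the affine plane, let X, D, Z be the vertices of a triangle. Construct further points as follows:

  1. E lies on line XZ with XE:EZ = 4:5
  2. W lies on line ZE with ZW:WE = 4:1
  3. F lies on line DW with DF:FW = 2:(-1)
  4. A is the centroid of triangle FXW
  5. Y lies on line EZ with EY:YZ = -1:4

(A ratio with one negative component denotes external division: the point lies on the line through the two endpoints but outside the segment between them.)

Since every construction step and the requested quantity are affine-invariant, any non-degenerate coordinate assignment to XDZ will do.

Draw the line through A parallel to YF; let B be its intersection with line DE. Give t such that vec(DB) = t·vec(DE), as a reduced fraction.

Choose coordinates X = (0, 0), D = (1, 0), Z = (0, 1).
1. E lies on line XZ with XE:EZ = 4:5 ⇒ E = (0, 4/9)
2. W lies on line ZE with ZW:WE = 4:1 ⇒ W = (0, 5/9)
3. F lies on line DW with DF:FW = 2:(-1) ⇒ F = (-1, 10/9)
4. A is the centroid of triangle FXW ⇒ A = (-1/3, 5/9)
5. Y lies on line EZ with EY:YZ = -1:4 ⇒ Y = (0, 7/27)
through A parallel to YF: direction (-1, 23/27); meets DE at B = (-14/33, 188/297)
B = D + t·(E−D) with t = 47/33

t = 47/33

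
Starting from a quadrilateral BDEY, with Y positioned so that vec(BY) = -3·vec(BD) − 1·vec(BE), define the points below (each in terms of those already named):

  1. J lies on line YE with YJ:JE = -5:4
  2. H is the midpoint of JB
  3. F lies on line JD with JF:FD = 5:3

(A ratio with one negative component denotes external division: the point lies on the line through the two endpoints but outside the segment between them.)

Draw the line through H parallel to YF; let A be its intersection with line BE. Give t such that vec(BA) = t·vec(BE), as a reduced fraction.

Set B = (0, 0), D = (1, 0), E = (0, 1), Y = (-3, -1); any affine frame gives the same invariant.
1. J lies on line YE with YJ:JE = -5:4 ⇒ J = (12, 9)
2. H is the midpoint of JB ⇒ H = (6, 9/2)
3. F lies on line JD with JF:FD = 5:3 ⇒ F = (41/8, 27/8)
through H parallel to YF: direction (65/8, 35/8); meets BE at A = (0, 33/26)
A = B + t·(E−B) with t = 33/26

t = 33/26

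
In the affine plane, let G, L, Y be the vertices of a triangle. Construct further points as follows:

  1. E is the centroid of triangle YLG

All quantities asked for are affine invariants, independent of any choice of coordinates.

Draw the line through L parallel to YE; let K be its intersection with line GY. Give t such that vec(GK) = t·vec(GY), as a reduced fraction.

t = 2

Choose coordinates G = (0, 0), L = (1, 0), Y = (0, 1).
1. E is the centroid of triangle YLG ⇒ E = (1/3, 1/3)
through L parallel to YE: direction (1/3, -2/3); meets GY at K = (0, 2)
K = G + t·(Y−G) with t = 2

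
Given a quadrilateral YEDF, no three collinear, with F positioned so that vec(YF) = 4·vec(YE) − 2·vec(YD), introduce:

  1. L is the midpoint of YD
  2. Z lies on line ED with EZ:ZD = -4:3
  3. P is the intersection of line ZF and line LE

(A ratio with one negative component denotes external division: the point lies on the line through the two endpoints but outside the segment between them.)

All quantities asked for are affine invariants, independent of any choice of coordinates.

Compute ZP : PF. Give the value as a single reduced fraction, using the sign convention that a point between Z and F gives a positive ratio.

ZP:PF = 4

Set Y = (0, 0), E = (1, 0), D = (0, 1), F = (4, -2); any affine frame gives the same invariant.
1. L is the midpoint of YD ⇒ L = (0, 1/2)
2. Z lies on line ED with EZ:ZD = -4:3 ⇒ Z = (-3, 4)
3. P is the intersection of line ZF and line LE ⇒ P = (13/5, -4/5)
P = Z + t·(F−Z) with t = 4/5, so ZP:PF = t:(1−t) = 4/5:1/5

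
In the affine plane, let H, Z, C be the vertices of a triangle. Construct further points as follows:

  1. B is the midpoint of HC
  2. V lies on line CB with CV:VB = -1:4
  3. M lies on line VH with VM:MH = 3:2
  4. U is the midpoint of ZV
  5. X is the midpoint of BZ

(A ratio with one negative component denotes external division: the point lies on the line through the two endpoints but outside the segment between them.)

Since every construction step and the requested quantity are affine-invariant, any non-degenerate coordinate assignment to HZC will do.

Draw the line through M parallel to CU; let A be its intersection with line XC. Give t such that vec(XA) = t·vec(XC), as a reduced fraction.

t = -3/5

Set H = (0, 0), Z = (1, 0), C = (0, 1); any affine frame gives the same invariant.
1. B is the midpoint of HC ⇒ B = (0, 1/2)
2. V lies on line CB with CV:VB = -1:4 ⇒ V = (0, 7/6)
3. M lies on line VH with VM:MH = 3:2 ⇒ M = (0, 7/15)
4. U is the midpoint of ZV ⇒ U = (1/2, 7/12)
5. X is the midpoint of BZ ⇒ X = (1/2, 1/4)
through M parallel to CU: direction (1/2, -5/12); meets XC at A = (4/5, -1/5)
A = X + t·(C−X) with t = -3/5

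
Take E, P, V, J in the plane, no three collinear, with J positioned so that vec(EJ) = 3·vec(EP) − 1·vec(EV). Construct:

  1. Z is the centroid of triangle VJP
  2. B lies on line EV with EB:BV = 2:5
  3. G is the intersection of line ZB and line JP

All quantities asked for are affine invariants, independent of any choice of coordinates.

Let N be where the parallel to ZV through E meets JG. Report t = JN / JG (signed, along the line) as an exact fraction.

t = 20/9

Set E = (0, 0), P = (1, 0), V = (0, 1), J = (3, -1); any affine frame gives the same invariant.
1. Z is the centroid of triangle VJP ⇒ Z = (4/3, 0)
2. B lies on line EV with EB:BV = 2:5 ⇒ B = (0, 2/7)
3. G is the intersection of line ZB and line JP ⇒ G = (3/4, 1/8)
through E parallel to ZV: direction (-4/3, 1); meets JG at N = (-2, 3/2)
N = J + t·(G−J) with t = 20/9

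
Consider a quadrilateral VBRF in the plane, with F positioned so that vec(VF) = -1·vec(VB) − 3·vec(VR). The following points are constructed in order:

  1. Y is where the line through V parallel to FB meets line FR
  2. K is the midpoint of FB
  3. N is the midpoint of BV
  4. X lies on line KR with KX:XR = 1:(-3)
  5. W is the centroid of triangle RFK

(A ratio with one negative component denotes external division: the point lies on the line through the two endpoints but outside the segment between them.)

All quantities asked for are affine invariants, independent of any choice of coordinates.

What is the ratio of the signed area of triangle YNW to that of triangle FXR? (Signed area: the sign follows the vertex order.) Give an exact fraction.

[YNW]:[FXR] = -11/75

Choose coordinates V = (0, 0), B = (1, 0), R = (0, 1), F = (-1, -3).
1. Y is where the line through V parallel to FB meets line FR ⇒ Y = (-2/5, -3/5)
2. K is the midpoint of FB ⇒ K = (0, -3/2)
3. N is the midpoint of BV ⇒ N = (1/2, 0)
4. X lies on line KR with KX:XR = 1:(-3) ⇒ X = (0, -11/4)
5. W is the centroid of triangle RFK ⇒ W = (-1/3, -7/6)
2·[YNW] = -11/20, 2·[FXR] = 15/4
[YNW]:[FXR] = -11/20:15/4 = -11/75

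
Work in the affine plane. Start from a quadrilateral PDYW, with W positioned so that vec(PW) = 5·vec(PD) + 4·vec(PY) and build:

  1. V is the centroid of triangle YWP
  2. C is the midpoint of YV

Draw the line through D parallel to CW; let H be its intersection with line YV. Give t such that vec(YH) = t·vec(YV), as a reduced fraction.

t = 41/10

Choose coordinates P = (0, 0), D = (1, 0), Y = (0, 1), W = (5, 4).
1. V is the centroid of triangle YWP ⇒ V = (5/3, 5/3)
2. C is the midpoint of YV ⇒ C = (5/6, 4/3)
through D parallel to CW: direction (25/6, 8/3); meets YV at H = (41/6, 56/15)
H = Y + t·(V−Y) with t = 41/10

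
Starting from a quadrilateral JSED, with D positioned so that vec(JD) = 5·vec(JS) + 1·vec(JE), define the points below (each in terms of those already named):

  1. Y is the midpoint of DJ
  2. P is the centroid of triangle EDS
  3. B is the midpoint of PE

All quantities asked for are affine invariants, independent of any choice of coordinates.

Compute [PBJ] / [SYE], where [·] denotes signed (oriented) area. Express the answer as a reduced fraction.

[PBJ]:[SYE] = 1/2

Assign J = (0, 0), S = (1, 0), E = (0, 1), D = (5, 1) — the answer is frame-independent, so this choice is without loss of generality.
1. Y is the midpoint of DJ ⇒ Y = (5/2, 1/2)
2. P is the centroid of triangle EDS ⇒ P = (2, 2/3)
3. B is the midpoint of PE ⇒ B = (1, 5/6)
2·[PBJ] = 1, 2·[SYE] = 2
[PBJ]:[SYE] = 1:2 = 1/2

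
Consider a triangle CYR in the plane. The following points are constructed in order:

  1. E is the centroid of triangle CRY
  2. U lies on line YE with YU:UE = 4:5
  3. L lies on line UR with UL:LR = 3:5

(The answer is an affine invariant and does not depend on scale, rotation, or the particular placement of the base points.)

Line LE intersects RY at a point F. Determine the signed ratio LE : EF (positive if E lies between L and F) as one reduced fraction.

LE:EF = -13/18

Choose coordinates C = (0, 0), Y = (1, 0), R = (0, 1).
1. E is the centroid of triangle CRY ⇒ E = (1/3, 1/3)
2. U lies on line YE with YU:UE = 4:5 ⇒ U = (19/27, 4/27)
3. L lies on line UR with UL:LR = 3:5 ⇒ L = (95/216, 101/216)
line LE meets RY at F = (25/52, 27/52)
E = L + t·(F−L) with t = -13/5, so LE:EF = -13/5:18/5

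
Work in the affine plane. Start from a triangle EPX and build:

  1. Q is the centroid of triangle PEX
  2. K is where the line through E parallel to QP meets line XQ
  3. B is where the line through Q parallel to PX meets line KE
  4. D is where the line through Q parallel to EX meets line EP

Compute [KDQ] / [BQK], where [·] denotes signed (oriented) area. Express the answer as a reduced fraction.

[KDQ]:[BQK] = -1/3

Choose coordinates E = (0, 0), P = (1, 0), X = (0, 1).
1. Q is the centroid of triangle PEX ⇒ Q = (1/3, 1/3)
2. K is where the line through E parallel to QP meets line XQ ⇒ K = (2/3, -1/3)
3. B is where the line through Q parallel to PX meets line KE ⇒ B = (4/3, -2/3)
4. D is where the line through Q parallel to EX meets line EP ⇒ D = (1/3, 0)
2·[KDQ] = -1/9, 2·[BQK] = 1/3
[KDQ]:[BQK] = -1/9:1/3 = -1/3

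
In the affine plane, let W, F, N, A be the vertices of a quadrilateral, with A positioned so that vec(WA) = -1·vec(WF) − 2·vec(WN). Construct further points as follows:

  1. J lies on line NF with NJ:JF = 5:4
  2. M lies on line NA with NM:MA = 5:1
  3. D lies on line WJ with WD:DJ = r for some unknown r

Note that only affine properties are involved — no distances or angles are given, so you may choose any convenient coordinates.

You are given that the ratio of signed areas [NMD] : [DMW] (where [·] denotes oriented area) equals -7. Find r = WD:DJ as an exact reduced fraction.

Choose coordinates W = (0, 0), F = (1, 0), N = (0, 1), A = (-1, -2).
1. J lies on line NF with NJ:JF = 5:4 ⇒ J = (5/9, 4/9)
2. M lies on line NA with NM:MA = 5:1 ⇒ M = (-5/6, -3/2)
3. With WD:DJ = r, write λ = r/(r+1) so D = W + λ·(J−W); D is affine-linear in λ
Every point depending on D is an affine combination of D and λ-independent points, so each such coordinate is linear in λ; the λ² term in each signed area is a multiple of (J−W)×(J−W) = 0, so 2·[NMD] and 2·[DMW] are each linear in λ. Evaluating at λ=0 and λ=1:
  2·[NMD] = 55/54·λ + 5/6,   2·[DMW] = -25/54·λ
So [NMD]:[DMW] = (55/54·λ + 5/6) / (-25/54·λ). Setting this equal to -7:
  55/54·λ + 5/6 = -7·(-25/54·λ)  ⇒  λ = 3/8
Then r = λ/(1−λ) = (3/8)/(5/8) = 3/5. Check: with r = 3/5, D = (5/24, 1/6) and [NMD]:[DMW] = -7 as required.

r = 3/5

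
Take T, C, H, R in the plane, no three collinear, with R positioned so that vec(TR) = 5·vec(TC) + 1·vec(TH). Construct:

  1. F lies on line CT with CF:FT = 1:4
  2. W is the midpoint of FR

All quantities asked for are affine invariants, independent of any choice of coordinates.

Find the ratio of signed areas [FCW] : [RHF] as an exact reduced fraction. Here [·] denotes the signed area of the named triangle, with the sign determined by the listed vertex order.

[FCW]:[RHF] = 1/50

Work in coordinates with T = (0, 0), C = (1, 0), H = (0, 1), R = (5, 1).
1. F lies on line CT with CF:FT = 1:4 ⇒ F = (4/5, 0)
2. W is the midpoint of FR ⇒ W = (29/10, 1/2)
2·[FCW] = 1/10, 2·[RHF] = 5
[FCW]:[RHF] = 1/10:5 = 1/50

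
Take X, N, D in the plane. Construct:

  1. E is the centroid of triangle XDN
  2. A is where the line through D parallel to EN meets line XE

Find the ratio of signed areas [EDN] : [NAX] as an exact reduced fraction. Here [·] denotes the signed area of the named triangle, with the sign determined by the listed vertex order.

[EDN]:[NAX] = -1/2

Set X = (0, 0), N = (1, 0), D = (0, 1); any affine frame gives the same invariant.
1. E is the centroid of triangle XDN ⇒ E = (1/3, 1/3)
2. A is where the line through D parallel to EN meets line XE ⇒ A = (2/3, 2/3)
2·[EDN] = -1/3, 2·[NAX] = 2/3
[EDN]:[NAX] = -1/3:2/3 = -1/2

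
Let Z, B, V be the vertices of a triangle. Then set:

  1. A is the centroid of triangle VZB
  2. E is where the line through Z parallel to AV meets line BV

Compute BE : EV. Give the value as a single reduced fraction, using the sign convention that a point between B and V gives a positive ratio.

Set Z = (0, 0), B = (1, 0), V = (0, 1); any affine frame gives the same invariant.
1. A is the centroid of triangle VZB ⇒ A = (1/3, 1/3)
2. E is where the line through Z parallel to AV meets line BV ⇒ E = (-1, 2)
E = B + t·(V−B) with t = 2, so BE:EV = t:(1−t) = 2:-1

BE:EV = -2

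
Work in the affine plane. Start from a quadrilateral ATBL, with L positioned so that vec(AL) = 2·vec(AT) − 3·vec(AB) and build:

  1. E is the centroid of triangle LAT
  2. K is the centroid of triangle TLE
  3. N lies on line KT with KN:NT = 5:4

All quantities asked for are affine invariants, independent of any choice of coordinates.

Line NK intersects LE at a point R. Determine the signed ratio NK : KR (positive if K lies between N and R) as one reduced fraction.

NK:KR = 10/9

Work in coordinates with A = (0, 0), T = (1, 0), B = (0, 1), L = (2, -3).
1. E is the centroid of triangle LAT ⇒ E = (1, -1)
2. K is the centroid of triangle TLE ⇒ K = (4/3, -4/3)
3. N lies on line KT with KN:NT = 5:4 ⇒ N = (31/27, -16/27)
line NK meets LE at R = (3/2, -2)
K = N + t·(R−N) with t = 10/19, so NK:KR = 10/19:9/19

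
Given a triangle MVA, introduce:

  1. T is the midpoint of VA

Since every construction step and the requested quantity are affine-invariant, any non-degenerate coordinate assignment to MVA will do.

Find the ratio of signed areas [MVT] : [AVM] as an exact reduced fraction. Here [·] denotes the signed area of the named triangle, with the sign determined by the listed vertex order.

Set M = (0, 0), V = (1, 0), A = (0, 1); any affine frame gives the same invariant.
1. T is the midpoint of VA ⇒ T = (1/2, 1/2)
2·[MVT] = 1/2, 2·[AVM] = -1
[MVT]:[AVM] = 1/2:-1 = -1/2

[MVT]:[AVM] = -1/2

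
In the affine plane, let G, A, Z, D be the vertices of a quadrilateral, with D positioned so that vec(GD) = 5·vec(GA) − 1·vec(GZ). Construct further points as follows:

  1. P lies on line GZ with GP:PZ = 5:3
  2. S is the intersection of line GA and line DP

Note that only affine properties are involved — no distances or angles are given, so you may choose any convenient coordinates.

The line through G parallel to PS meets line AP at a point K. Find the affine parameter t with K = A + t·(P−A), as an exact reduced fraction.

Choose coordinates G = (0, 0), A = (1, 0), Z = (0, 1), D = (5, -1).
1. P lies on line GZ with GP:PZ = 5:3 ⇒ P = (0, 5/8)
2. S is the intersection of line GA and line DP ⇒ S = (25/13, 0)
through G parallel to PS: direction (25/13, -5/8); meets AP at K = (25/12, -65/96)
K = A + t·(P−A) with t = -13/12

t = -13/12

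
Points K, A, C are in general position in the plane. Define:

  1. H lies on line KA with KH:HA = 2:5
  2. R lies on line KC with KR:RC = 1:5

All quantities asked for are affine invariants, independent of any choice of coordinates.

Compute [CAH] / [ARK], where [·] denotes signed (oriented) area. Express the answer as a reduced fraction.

[CAH]:[ARK] = -30/7

Set K = (0, 0), A = (1, 0), C = (0, 1); any affine frame gives the same invariant.
1. H lies on line KA with KH:HA = 2:5 ⇒ H = (2/7, 0)
2. R lies on line KC with KR:RC = 1:5 ⇒ R = (0, 1/6)
2·[CAH] = -5/7, 2·[ARK] = 1/6
[CAH]:[ARK] = -5/7:1/6 = -30/7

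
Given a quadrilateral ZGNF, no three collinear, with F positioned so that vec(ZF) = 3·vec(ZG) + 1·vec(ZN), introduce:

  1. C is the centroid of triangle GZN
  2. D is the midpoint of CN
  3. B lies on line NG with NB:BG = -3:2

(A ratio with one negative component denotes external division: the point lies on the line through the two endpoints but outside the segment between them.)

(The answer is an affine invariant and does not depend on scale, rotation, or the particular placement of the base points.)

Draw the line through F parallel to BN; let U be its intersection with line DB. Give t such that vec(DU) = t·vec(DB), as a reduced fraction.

t = 19

Assign Z = (0, 0), G = (1, 0), N = (0, 1), F = (3, 1) — the answer is frame-independent, so this choice is without loss of generality.
1. C is the centroid of triangle GZN ⇒ C = (1/3, 1/3)
2. D is the midpoint of CN ⇒ D = (1/6, 2/3)
3. B lies on line NG with NB:BG = -3:2 ⇒ B = (3, -2)
through F parallel to BN: direction (-3, 3); meets DB at U = (54, -50)
U = D + t·(B−D) with t = 19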